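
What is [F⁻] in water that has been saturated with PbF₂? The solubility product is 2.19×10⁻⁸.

3.52×10⁻³ M

PbF₂(s) ⇌ Pb²⁺(aq) + 2 F⁻(aq)
If s mol/L of PbF₂ dissolves, [Pb²⁺] = s and [F⁻] = 2s.
Ksp = [Pb²⁺][F⁻]^2 = s · (2s)^2 = 4s^3 = 2.19×10⁻⁸
s = 1.76×10⁻³ mol L⁻¹
[F⁻] = 2s = 3.52×10⁻³ mol L⁻¹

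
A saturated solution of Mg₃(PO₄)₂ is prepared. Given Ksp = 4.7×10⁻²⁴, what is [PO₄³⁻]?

1.7×10⁻⁵ M

Mg₃(PO₄)₂(s) ⇌ 3 Mg²⁺(aq) + 2 PO₄³⁻(aq)
Call the molar solubility s, so that [Mg²⁺] = 3s and [PO₄³⁻] = 2s.
Ksp = [Mg²⁺]^3[PO₄³⁻]^2 = (3s)^3 · (2s)^2 = 108s^5 = 4.7×10⁻²⁴
s = 8.5×10⁻⁶ M
[PO₄³⁻] = 2s = 1.7×10⁻⁵ M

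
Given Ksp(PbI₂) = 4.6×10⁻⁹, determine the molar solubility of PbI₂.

1.0×10⁻³ M

PbI₂(s) ⇌ Pb²⁺(aq) + 2 I⁻(aq)
Let s be the molar solubility. Then [Pb²⁺] = s and [I⁻] = 2s.
Ksp = [Pb²⁺][I⁻]^2 = s · (2s)^2 = 4s^3
4s^3 = 4.6×10⁻⁹  ⇒  s^3 = 1.2×10⁻⁹
s = 1.0×10⁻³ mol/L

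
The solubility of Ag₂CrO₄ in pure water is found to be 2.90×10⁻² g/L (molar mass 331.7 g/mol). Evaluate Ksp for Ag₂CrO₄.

Molar solubility s = (2.90×10⁻² g/L) / (331.7 g/mol) = 8.7428×10⁻⁵ mol/L
Ag₂CrO₄(s) ⇌ 2 Ag⁺(aq) + CrO₄²⁻(aq)
For each mole of Ag₂CrO₄ that dissolves per liter, [Ag⁺] = 2s and [CrO₄²⁻] = s; let s denote this solubility.
Ksp = [Ag⁺]^2[CrO₄²⁻] = (2s)^2 · s = 4s^3
Ksp = 4 × (8.7428×10⁻⁵)^3 = 2.67×10⁻¹²

Ksp = 2.67×10⁻¹²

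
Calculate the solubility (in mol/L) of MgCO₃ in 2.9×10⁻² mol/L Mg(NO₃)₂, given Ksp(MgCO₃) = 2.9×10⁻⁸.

1.0×10⁻⁶ M

MgCO₃(s) ⇌ Mg²⁺(aq) + CO₃²⁻(aq)
Let s be the solubility of MgCO₃ here. The common ion gives [Mg²⁺] ≈ 2.9×10⁻² mol/L, and [CO₃²⁻] = s.
Ksp = [Mg²⁺][CO₃²⁻] = (2.9×10⁻²)s
s = 2.9×10⁻⁸ / (2.9×10⁻²) = 1.0×10⁻⁶
s = 1.0×10⁻⁶ mol/L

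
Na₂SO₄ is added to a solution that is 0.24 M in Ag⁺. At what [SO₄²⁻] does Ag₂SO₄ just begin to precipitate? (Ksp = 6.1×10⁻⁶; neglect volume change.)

The threshold for precipitation is Q = Ksp.
Ag₂SO₄(s) ⇌ 2 Ag⁺(aq) + SO₄²⁻(aq)
Ksp = [Ag⁺]^2[SO₄²⁻] = [SO₄²⁻](0.24)^2
[SO₄²⁻] = 6.1×10⁻⁶ / (0.24)^2 = 1.1×10⁻⁴
[SO₄²⁻] = 1.1×10⁻⁴ M

1.1×10⁻⁴ M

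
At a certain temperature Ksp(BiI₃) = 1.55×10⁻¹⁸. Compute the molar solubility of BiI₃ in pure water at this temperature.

BiI₃(s) ⇌ Bi³⁺(aq) + 3 I⁻(aq)
For each mole of BiI₃ that dissolves per liter, [Bi³⁺] = s and [I⁻] = 3s; let s denote this solubility.
Ksp = [Bi³⁺][I⁻]^3 = s · (3s)^3 = 27s^4
27s^4 = 1.55×10⁻¹⁸  ⇒  s^4 = 5.74×10⁻²⁰
Taking the 4th root, s = 1.55×10⁻⁵ mol L⁻¹.

1.55×10⁻⁵ M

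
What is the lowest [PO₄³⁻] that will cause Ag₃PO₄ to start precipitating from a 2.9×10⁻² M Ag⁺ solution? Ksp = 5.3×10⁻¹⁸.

2.2×10⁻¹³ M

The threshold for precipitation is Q = Ksp.
Ag₃PO₄(s) ⇌ 3 Ag⁺(aq) + PO₄³⁻(aq)
Ksp = [Ag⁺]^3[PO₄³⁻] = [PO₄³⁻](2.9×10⁻²)^3
[PO₄³⁻] = 5.3×10⁻¹⁸ / (2.9×10⁻²)^3 = 2.2×10⁻¹³
[PO₄³⁻] = 2.2×10⁻¹³ M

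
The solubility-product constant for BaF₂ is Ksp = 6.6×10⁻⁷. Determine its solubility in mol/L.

5.5×10⁻³ M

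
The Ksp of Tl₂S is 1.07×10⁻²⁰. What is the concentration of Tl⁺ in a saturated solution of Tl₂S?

2.78×10⁻⁷ M

Tl₂S(s) ⇌ 2 Tl⁺(aq) + S²⁻(aq)
If s mol/L of Tl₂S dissolves, [Tl⁺] = 2s and [S²⁻] = s.
Ksp = [Tl⁺]^2[S²⁻] = (2s)^2 · s = 4s^3 = 1.07×10⁻²⁰
s = 1.39×10⁻⁷ mol/L
[Tl⁺] = 2s = 2.78×10⁻⁷ mol/L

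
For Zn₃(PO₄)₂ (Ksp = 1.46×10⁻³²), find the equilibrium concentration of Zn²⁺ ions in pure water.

Zn₃(PO₄)₂(s) ⇌ 3 Zn²⁺(aq) + 2 PO₄³⁻(aq)
For each mole of Zn₃(PO₄)₂ that dissolves per liter, [Zn²⁺] = 3s and [PO₄³⁻] = 2s; let s denote this solubility.
Ksp = [Zn²⁺]^3[PO₄³⁻]^2 = (3s)^3 · (2s)^2 = 108s^5 = 1.46×10⁻³²
s = 1.68×10⁻⁷ mol/L
[Zn²⁺] = 3s = 5.05×10⁻⁷ mol/L

5.05×10⁻⁷ M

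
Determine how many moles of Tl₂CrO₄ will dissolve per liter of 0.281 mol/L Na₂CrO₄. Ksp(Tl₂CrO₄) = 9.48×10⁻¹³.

9.18×10⁻⁷ M

Tl₂CrO₄(s) ⇌ 2 Tl⁺(aq) + CrO₄²⁻(aq)
CrO₄²⁻ is already present at 0.281 mol/L. If s mol/L of Tl₂CrO₄ dissolves, [Tl⁺] = 2s while [CrO₄²⁻] ≈ 0.281 mol/L.
Ksp = [Tl⁺]^2[CrO₄²⁻] = (2s)^2(0.281)
(2s)^2 = 9.48×10⁻¹³ / (0.281) = 3.37×10⁻¹²
s = 9.18×10⁻⁷ mol/L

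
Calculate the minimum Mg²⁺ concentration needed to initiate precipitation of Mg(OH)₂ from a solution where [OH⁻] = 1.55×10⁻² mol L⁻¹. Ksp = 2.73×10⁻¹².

A salt starts to precipitate once the ion product Q reaches its Ksp.
Mg(OH)₂(s) ⇌ Mg²⁺(aq) + 2 OH⁻(aq)
Ksp = [Mg²⁺][OH⁻]^2 = [Mg²⁺](1.55×10⁻²)^2
[Mg²⁺] = 2.73×10⁻¹² / (1.55×10⁻²)^2 = 1.14×10⁻⁸
[Mg²⁺] = 1.14×10⁻⁸ mol L⁻¹

1.14×10⁻⁸ M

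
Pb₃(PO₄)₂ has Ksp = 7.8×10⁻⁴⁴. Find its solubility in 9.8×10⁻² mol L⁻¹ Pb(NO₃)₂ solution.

4.6×10⁻²¹ M

Pb₃(PO₄)₂(s) ⇌ 3 Pb²⁺(aq) + 2 PO₄³⁻(aq)
Let s be the solubility of Pb₃(PO₄)₂ here. The common ion gives [Pb²⁺] ≈ 9.8×10⁻² mol L⁻¹, and [PO₄³⁻] = 2s.
Ksp = [Pb²⁺]^3[PO₄³⁻]^2 = (9.8×10⁻²)^3(2s)^2
(2s)^2 = 7.8×10⁻⁴⁴ / (9.8×10⁻²)^3 = 8.3×10⁻⁴¹
s = 4.6×10⁻²¹ mol L⁻¹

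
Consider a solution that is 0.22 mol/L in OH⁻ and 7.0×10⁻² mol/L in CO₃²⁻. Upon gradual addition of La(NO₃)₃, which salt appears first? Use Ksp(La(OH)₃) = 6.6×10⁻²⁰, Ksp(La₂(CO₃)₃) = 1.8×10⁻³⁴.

La(OH)₃

Precipitation begins when Q = Ksp.
For La(OH)₃: [La³⁺] = (Ksp/[OH⁻]^3) = 6.2×10⁻¹⁸ mol/L
For La₂(CO₃)₃: [La³⁺] = (Ksp/[CO₃²⁻]^3)^(1/2) = 7.2×10⁻¹⁶ mol/L
The smaller threshold [La³⁺] is reached first, so La(OH)₃ precipitates first.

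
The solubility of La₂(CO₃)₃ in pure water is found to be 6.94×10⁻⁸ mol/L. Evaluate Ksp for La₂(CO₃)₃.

Ksp = 1.74×10⁻³⁴

La₂(CO₃)₃(s) ⇌ 2 La³⁺(aq) + 3 CO₃²⁻(aq)
For each mole of La₂(CO₃)₃ that dissolves per liter, [La³⁺] = 2s and [CO₃²⁻] = 3s; let s denote this solubility.
Ksp = [La³⁺]^2[CO₃²⁻]^3 = (2s)^2 · (3s)^3 = 108s^5
Ksp = 108 × (6.94×10⁻⁸)^5 = 1.74×10⁻³⁴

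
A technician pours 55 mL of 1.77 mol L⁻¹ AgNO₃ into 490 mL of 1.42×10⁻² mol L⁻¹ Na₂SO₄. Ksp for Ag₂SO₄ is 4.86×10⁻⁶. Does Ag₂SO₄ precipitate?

The combined volume is 545 mL.
[Ag⁺] = (1.77)(55)/545 = 0.179 mol L⁻¹
[SO₄²⁻] = (1.42×10⁻²)(490)/545 = 1.28×10⁻² mol L⁻¹
Q = [Ag⁺]^2[SO₄²⁻] = 4.07×10⁻⁴
Q = 4.07×10⁻⁴ > Ksp = 4.86×10⁻⁶, so the solution is supersaturated and Ag₂SO₄ precipitates.

Yes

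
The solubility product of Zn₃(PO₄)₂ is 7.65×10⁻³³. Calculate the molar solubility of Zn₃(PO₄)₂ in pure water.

1.48×10⁻⁷ M

Zn₃(PO₄)₂(s) ⇌ 3 Zn²⁺(aq) + 2 PO₄³⁻(aq)
If s mol/L of Zn₃(PO₄)₂ dissolves, [Zn²⁺] = 3s and [PO₄³⁻] = 2s.
Ksp = [Zn²⁺]^3[PO₄³⁻]^2 = (3s)^3 · (2s)^2 = 108s^5
108s^5 = 7.65×10⁻³³  ⇒  s^5 = 7.08×10⁻³⁵
s = (7.08×10⁻³⁵)^(1/5) = 1.48×10⁻⁷ M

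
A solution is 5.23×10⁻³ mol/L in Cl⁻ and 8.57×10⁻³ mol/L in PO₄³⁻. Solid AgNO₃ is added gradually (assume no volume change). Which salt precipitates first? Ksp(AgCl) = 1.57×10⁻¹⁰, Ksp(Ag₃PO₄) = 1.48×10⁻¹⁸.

Each salt precipitates once Q = Ksp for that salt.
For AgCl: [Ag⁺] = (Ksp/[Cl⁻]) = 3.00×10⁻⁸ mol/L
For Ag₃PO₄: [Ag⁺] = (Ksp/[PO₄³⁻])^(1/3) = 5.57×10⁻⁶ mol/L
Since AgCl needs less Ag⁺ to reach saturation, it precipitates first.

AgCl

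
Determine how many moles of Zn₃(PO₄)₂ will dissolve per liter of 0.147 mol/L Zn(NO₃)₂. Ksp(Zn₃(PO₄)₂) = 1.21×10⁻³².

9.76×10⁻¹⁶ M

Zn₃(PO₄)₂(s) ⇌ 3 Zn²⁺(aq) + 2 PO₄³⁻(aq)
Let s be the solubility of Zn₃(PO₄)₂ here. The common ion gives [Zn²⁺] ≈ 0.147 mol/L, and [PO₄³⁻] = 2s.
Ksp = [Zn²⁺]^3[PO₄³⁻]^2 = (0.147)^3(2s)^2
(2s)^2 = 1.21×10⁻³² / (0.147)^3 = 3.81×10⁻³⁰
s = 9.76×10⁻¹⁶ mol/L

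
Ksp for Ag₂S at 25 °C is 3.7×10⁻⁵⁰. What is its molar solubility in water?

Ag₂S(s) ⇌ 2 Ag⁺(aq) + S²⁻(aq)
With molar solubility s: [Ag⁺] = 2s, [S²⁻] = s.
Ksp = [Ag⁺]^2[S²⁻] = (2s)^2 · s = 4s^3
4s^3 = 3.7×10⁻⁵⁰  ⇒  s^3 = 9.3×10⁻⁵¹
Taking the 3rd root, s = 2.1×10⁻¹⁷ mol L⁻¹.

2.1×10⁻¹⁷ M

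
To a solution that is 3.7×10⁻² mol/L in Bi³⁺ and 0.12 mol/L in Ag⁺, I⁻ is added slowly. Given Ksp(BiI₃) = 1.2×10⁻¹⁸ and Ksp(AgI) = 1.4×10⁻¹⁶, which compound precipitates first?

AgI

Precipitation of each salt begins when its ion product equals Ksp.
For BiI₃: [I⁻] = (Ksp/[Bi³⁺])^(1/3) = 3.2×10⁻⁶ mol/L
For AgI: [I⁻] = (Ksp/[Ag⁺]) = 1.2×10⁻¹⁵ mol/L
The smaller threshold [I⁻] is reached first, so AgI precipitates first.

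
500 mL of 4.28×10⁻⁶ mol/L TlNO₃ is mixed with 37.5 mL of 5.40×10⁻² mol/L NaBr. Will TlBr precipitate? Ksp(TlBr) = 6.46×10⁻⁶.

No

The combined volume is 537.5 mL.
[Tl⁺] = (4.28×10⁻⁶)(500)/537.5 = 3.98×10⁻⁶ mol/L
[Br⁻] = (5.40×10⁻²)(37.5)/537.5 = 3.77×10⁻³ mol/L
Q = [Tl⁺][Br⁻] = 1.50×10⁻⁸
Q = 1.50×10⁻⁸ < Ksp = 6.46×10⁻⁶, so the solution is unsaturated and no precipitate forms.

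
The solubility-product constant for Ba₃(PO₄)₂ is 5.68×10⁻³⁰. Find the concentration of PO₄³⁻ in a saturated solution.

Ba₃(PO₄)₂(s) ⇌ 3 Ba²⁺(aq) + 2 PO₄³⁻(aq)
For each mole of Ba₃(PO₄)₂ that dissolves per liter, [Ba²⁺] = 3s and [PO₄³⁻] = 2s; let s denote this solubility.
Ksp = [Ba²⁺]^3[PO₄³⁻]^2 = (3s)^3 · (2s)^2 = 108s^5 = 5.68×10⁻³⁰
s = 5.55×10⁻⁷ mol L⁻¹
[PO₄³⁻] = 2s = 1.11×10⁻⁶ mol L⁻¹

1.11×10⁻⁶ M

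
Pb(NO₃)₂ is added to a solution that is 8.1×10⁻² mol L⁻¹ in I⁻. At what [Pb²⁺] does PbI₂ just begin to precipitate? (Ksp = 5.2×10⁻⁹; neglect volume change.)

Precipitation of each salt begins when its ion product equals Ksp.
PbI₂(s) ⇌ Pb²⁺(aq) + 2 I⁻(aq)
Ksp = [Pb²⁺][I⁻]^2 = [Pb²⁺](8.1×10⁻²)^2
[Pb²⁺] = 5.2×10⁻⁹ / (8.1×10⁻²)^2 = 7.9×10⁻⁷
[Pb²⁺] = 7.9×10⁻⁷ mol L⁻¹

7.9×10⁻⁷ M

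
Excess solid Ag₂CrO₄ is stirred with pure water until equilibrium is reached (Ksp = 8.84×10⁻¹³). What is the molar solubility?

Ag₂CrO₄(s) ⇌ 2 Ag⁺(aq) + CrO₄²⁻(aq)
For each mole of Ag₂CrO₄ that dissolves per liter, [Ag⁺] = 2s and [CrO₄²⁻] = s; let s denote this solubility.
Ksp = [Ag⁺]^2[CrO₄²⁻] = (2s)^2 · s = 4s^3
4s^3 = 8.84×10⁻¹³  ⇒  s^3 = 2.21×10⁻¹³
Taking the 3rd root, s = 6.05×10⁻⁵ mol/L.

6.05×10⁻⁵ M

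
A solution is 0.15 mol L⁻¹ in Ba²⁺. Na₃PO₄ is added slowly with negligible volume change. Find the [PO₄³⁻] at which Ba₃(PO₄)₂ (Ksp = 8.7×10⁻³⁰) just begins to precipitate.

Precipitation of each salt begins when its ion product equals Ksp.
Ba₃(PO₄)₂(s) ⇌ 3 Ba²⁺(aq) + 2 PO₄³⁻(aq)
Ksp = [Ba²⁺]^3[PO₄³⁻]^2 = [PO₄³⁻]^2(0.15)^3
[PO₄³⁻]^2 = 8.7×10⁻³⁰ / (0.15)^3 = 2.6×10⁻²⁷
[PO₄³⁻] = 5.1×10⁻¹⁴ mol L⁻¹

5.1×10⁻¹⁴ M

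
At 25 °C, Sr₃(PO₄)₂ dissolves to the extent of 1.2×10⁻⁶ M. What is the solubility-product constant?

Sr₃(PO₄)₂(s) ⇌ 3 Sr²⁺(aq) + 2 PO₄³⁻(aq)
For each mole of Sr₃(PO₄)₂ that dissolves per liter, [Sr²⁺] = 3s and [PO₄³⁻] = 2s; let s denote this solubility.
Ksp = [Sr²⁺]^3[PO₄³⁻]^2 = (3s)^3 · (2s)^2 = 108s^5
Ksp = 108 × (1.2×10⁻⁶)^5 = 2.7×10⁻²⁸

Ksp = 2.7×10⁻²⁸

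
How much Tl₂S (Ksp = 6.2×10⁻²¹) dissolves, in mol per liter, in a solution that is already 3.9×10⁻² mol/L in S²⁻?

2.0×10⁻¹⁰ M

Tl₂S(s) ⇌ 2 Tl⁺(aq) + S²⁻(aq)
The solution already contains S²⁻ at 3.9×10⁻² mol/L. Let s be the molar solubility of Tl₂S.
[S²⁻] ≈ 3.9×10⁻² mol/L (common ion dominates); [Tl⁺] = 2s.
Ksp = [Tl⁺]^2[S²⁻] = (2s)^2(3.9×10⁻²)
(2s)^2 = 6.2×10⁻²¹ / (3.9×10⁻²) = 1.6×10⁻¹⁹
s = 2.0×10⁻¹⁰ mol/L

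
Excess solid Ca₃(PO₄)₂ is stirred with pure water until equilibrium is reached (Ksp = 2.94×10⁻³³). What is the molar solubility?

1.22×10⁻⁷ M

Ca₃(PO₄)₂(s) ⇌ 3 Ca²⁺(aq) + 2 PO₄³⁻(aq)
Let s be the molar solubility. Then [Ca²⁺] = 3s and [PO₄³⁻] = 2s.
Ksp = [Ca²⁺]^3[PO₄³⁻]^2 = (3s)^3 · (2s)^2 = 108s^5
108s^5 = 2.94×10⁻³³  ⇒  s^5 = 2.72×10⁻³⁵
s = (2.72×10⁻³⁵)^(1/5) = 1.22×10⁻⁷ mol/L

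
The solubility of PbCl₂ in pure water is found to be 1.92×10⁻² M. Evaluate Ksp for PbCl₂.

Ksp = 2.83×10⁻⁵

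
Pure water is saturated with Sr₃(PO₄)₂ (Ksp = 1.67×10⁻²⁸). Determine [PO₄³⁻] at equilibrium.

2.18×10⁻⁶ M

Sr₃(PO₄)₂(s) ⇌ 3 Sr²⁺(aq) + 2 PO₄³⁻(aq)
Call the molar solubility s, so that [Sr²⁺] = 3s and [PO₄³⁻] = 2s.
Ksp = [Sr²⁺]^3[PO₄³⁻]^2 = (3s)^3 · (2s)^2 = 108s^5 = 1.67×10⁻²⁸
s = 1.09×10⁻⁶ M
[PO₄³⁻] = 2s = 2.18×10⁻⁶ M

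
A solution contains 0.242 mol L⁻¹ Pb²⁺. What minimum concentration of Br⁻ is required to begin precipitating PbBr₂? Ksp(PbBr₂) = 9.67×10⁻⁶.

6.32×10⁻³ M

Precipitation begins when Q = Ksp.
PbBr₂(s) ⇌ Pb²⁺(aq) + 2 Br⁻(aq)
Ksp = [Pb²⁺][Br⁻]^2 = [Br⁻]^2(0.242)
[Br⁻]^2 = 9.67×10⁻⁶ / (0.242) = 4.00×10⁻⁵
[Br⁻] = 6.32×10⁻³ mol L⁻¹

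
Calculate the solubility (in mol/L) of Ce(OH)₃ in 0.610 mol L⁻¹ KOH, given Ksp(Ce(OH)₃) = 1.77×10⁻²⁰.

Ce(OH)₃(s) ⇌ Ce³⁺(aq) + 3 OH⁻(aq)
Let s be the solubility of Ce(OH)₃ here. The common ion gives [OH⁻] ≈ 0.610 mol L⁻¹, and [Ce³⁺] = s.
Ksp = [Ce³⁺][OH⁻]^3 = s(0.610)^3
s = 1.77×10⁻²⁰ / (0.610)^3 = 7.80×10⁻²⁰
s = 7.80×10⁻²⁰ mol L⁻¹

7.80×10⁻²⁰ M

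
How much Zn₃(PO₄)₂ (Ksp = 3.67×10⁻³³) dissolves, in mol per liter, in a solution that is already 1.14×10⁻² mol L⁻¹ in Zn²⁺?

2.49×10⁻¹⁴ M

Zn₃(PO₄)₂(s) ⇌ 3 Zn²⁺(aq) + 2 PO₄³⁻(aq)
Zn²⁺ is already present at 1.14×10⁻² mol L⁻¹. If s mol/L of Zn₃(PO₄)₂ dissolves, [PO₄³⁻] = 2s while [Zn²⁺] ≈ 1.14×10⁻² mol L⁻¹.
Ksp = [Zn²⁺]^3[PO₄³⁻]^2 = (1.14×10⁻²)^3(2s)^2
(2s)^2 = 3.67×10⁻³³ / (1.14×10⁻²)^3 = 2.48×10⁻²⁷
s = 2.49×10⁻¹⁴ mol L⁻¹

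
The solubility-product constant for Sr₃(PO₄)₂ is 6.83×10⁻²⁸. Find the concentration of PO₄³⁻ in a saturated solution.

Sr₃(PO₄)₂(s) ⇌ 3 Sr²⁺(aq) + 2 PO₄³⁻(aq)
Let s be the molar solubility. Then [Sr²⁺] = 3s and [PO₄³⁻] = 2s.
Ksp = [Sr²⁺]^3[PO₄³⁻]^2 = (3s)^3 · (2s)^2 = 108s^5 = 6.83×10⁻²⁸
s = 1.45×10⁻⁶ M
[PO₄³⁻] = 2s = 2.89×10⁻⁶ M

2.89×10⁻⁶ M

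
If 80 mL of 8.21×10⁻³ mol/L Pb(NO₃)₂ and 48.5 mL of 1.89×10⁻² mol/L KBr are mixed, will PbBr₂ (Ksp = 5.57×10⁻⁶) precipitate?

The combined volume is 128.5 mL.
[Pb²⁺] = (8.21×10⁻³)(80)/128.5 = 5.11×10⁻³ mol/L
[Br⁻] = (1.89×10⁻²)(48.5)/128.5 = 7.13×10⁻³ mol/L
Q = [Pb²⁺][Br⁻]^2 = 2.60×10⁻⁷
Q = 2.60×10⁻⁷ < Ksp = 5.57×10⁻⁶, so the solution is unsaturated and no precipitate forms.

No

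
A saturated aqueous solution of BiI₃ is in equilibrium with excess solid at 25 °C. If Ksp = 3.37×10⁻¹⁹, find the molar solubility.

1.06×10⁻⁵ M

BiI₃(s) ⇌ Bi³⁺(aq) + 3 I⁻(aq)
If s mol/L of BiI₃ dissolves, [Bi³⁺] = s and [I⁻] = 3s.
Ksp = [Bi³⁺][I⁻]^3 = s · (3s)^3 = 27s^4
27s^4 = 3.37×10⁻¹⁹  ⇒  s^4 = 1.25×10⁻²⁰
s = (1.25×10⁻²⁰)^(1/4) = 1.06×10⁻⁵ M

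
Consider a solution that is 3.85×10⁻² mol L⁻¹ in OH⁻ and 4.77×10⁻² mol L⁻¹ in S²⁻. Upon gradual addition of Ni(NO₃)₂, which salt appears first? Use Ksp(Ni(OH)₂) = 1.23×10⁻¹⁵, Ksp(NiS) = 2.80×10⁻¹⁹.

NiS

A salt starts to precipitate once the ion product Q reaches its Ksp.
For Ni(OH)₂: [Ni²⁺] = (Ksp/[OH⁻]^2) = 8.30×10⁻¹³ mol L⁻¹
For NiS: [Ni²⁺] = (Ksp/[S²⁻]) = 5.87×10⁻¹⁸ mol L⁻¹
The smaller threshold [Ni²⁺] is reached first, so NiS precipitates first.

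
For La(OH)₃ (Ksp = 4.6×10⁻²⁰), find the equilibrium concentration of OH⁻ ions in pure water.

La(OH)₃(s) ⇌ La³⁺(aq) + 3 OH⁻(aq)
Call the molar solubility s, so that [La³⁺] = s and [OH⁻] = 3s.
Ksp = [La³⁺][OH⁻]^3 = s · (3s)^3 = 27s^4 = 4.6×10⁻²⁰
s = 6.4×10⁻⁶ mol L⁻¹
[OH⁻] = 3s = 1.9×10⁻⁵ mol L⁻¹

1.9×10⁻⁵ M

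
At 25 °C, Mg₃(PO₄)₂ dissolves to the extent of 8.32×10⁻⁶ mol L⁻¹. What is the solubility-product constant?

Mg₃(PO₄)₂(s) ⇌ 3 Mg²⁺(aq) + 2 PO₄³⁻(aq)
For each mole of Mg₃(PO₄)₂ that dissolves per liter, [Mg²⁺] = 3s and [PO₄³⁻] = 2s; let s denote this solubility.
Ksp = [Mg²⁺]^3[PO₄³⁻]^2 = (3s)^3 · (2s)^2 = 108s^5
Ksp = 108 × (8.32×10⁻⁶)^5 = 4.31×10⁻²⁴

Ksp = 4.31×10⁻²⁴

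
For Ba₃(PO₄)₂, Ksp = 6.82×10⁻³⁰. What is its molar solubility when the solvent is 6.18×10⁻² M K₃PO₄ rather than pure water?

Ba₃(PO₄)₂(s) ⇌ 3 Ba²⁺(aq) + 2 PO₄³⁻(aq)
With PO₄³⁻ already at 6.18×10⁻² M and s small, take [PO₄³⁻] ≈ 6.18×10⁻² M and [Ba²⁺] = 3s.
Ksp = [Ba²⁺]^3[PO₄³⁻]^2 = (3s)^3(6.18×10⁻²)^2
(3s)^3 = 6.82×10⁻³⁰ / (6.18×10⁻²)^2 = 1.79×10⁻²⁷
s = 4.04×10⁻¹⁰ M

4.04×10⁻¹⁰ M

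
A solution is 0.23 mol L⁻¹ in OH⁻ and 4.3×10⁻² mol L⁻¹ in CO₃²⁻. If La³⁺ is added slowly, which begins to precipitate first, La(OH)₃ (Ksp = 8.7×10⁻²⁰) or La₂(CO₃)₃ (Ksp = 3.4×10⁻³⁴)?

La(OH)₃

Precipitation begins when Q = Ksp.
For La(OH)₃: [La³⁺] = (Ksp/[OH⁻]^3) = 7.2×10⁻¹⁸ mol L⁻¹
For La₂(CO₃)₃: [La³⁺] = (Ksp/[CO₃²⁻]^3)^(1/2) = 2.1×10⁻¹⁵ mol L⁻¹
The smaller threshold [La³⁺] is reached first, so La(OH)₃ precipitates first.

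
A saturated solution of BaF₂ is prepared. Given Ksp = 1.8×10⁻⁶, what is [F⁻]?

BaF₂(s) ⇌ Ba²⁺(aq) + 2 F⁻(aq)
With molar solubility s: [Ba²⁺] = s, [F⁻] = 2s.
Ksp = [Ba²⁺][F⁻]^2 = s · (2s)^2 = 4s^3 = 1.8×10⁻⁶
s = 7.7×10⁻³ mol/L
[F⁻] = 2s = 1.5×10⁻² mol/L

1.5×10⁻² M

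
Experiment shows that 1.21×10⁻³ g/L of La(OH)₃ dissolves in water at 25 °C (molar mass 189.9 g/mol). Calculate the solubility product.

Molar solubility s = (1.21×10⁻³ g/L) / (189.9 g/mol) = 6.3718×10⁻⁶ mol/L
La(OH)₃(s) ⇌ La³⁺(aq) + 3 OH⁻(aq)
Let s be the molar solubility. Then [La³⁺] = s and [OH⁻] = 3s.
Ksp = [La³⁺][OH⁻]^3 = s · (3s)^3 = 27s^4
Ksp = 27 × (6.3718×10⁻⁶)^4 = 4.45×10⁻²⁰

Ksp = 4.45×10⁻²⁰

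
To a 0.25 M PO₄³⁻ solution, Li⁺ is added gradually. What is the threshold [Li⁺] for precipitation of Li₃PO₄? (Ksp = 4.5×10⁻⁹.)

2.6×10⁻³ M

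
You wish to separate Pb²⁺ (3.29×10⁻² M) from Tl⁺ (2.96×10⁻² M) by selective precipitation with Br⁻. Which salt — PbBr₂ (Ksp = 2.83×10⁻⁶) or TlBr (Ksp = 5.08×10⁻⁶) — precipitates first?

Each salt precipitates once Q = Ksp for that salt.
For PbBr₂: [Br⁻] = (Ksp/[Pb²⁺])^(1/2) = 9.27×10⁻³ M
For TlBr: [Br⁻] = (Ksp/[Tl⁺]) = 1.72×10⁻⁴ M
Since TlBr needs less Br⁻ to reach saturation, it precipitates first.

TlBr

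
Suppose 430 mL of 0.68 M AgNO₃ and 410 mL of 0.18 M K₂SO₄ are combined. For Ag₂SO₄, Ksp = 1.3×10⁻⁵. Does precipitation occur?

Yes

After mixing, V = 430 mL + 410 mL = 840 mL.
[Ag⁺] = (0.68)(430)/840 = 0.35 M
[SO₄²⁻] = (0.18)(410)/840 = 8.8×10⁻² M
Q = [Ag⁺]^2[SO₄²⁻] = 1.1×10⁻²
Q = 1.1×10⁻² > Ksp = 1.3×10⁻⁵, so the solution is supersaturated and Ag₂SO₄ precipitates.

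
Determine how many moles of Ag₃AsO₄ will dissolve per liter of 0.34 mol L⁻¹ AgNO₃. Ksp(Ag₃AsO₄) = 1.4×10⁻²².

3.6×10⁻²¹ M

Ag₃AsO₄(s) ⇌ 3 Ag⁺(aq) + AsO₄³⁻(aq)
Ag⁺ is already present at 0.34 mol L⁻¹. If s mol/L of Ag₃AsO₄ dissolves, [AsO₄³⁻] = s while [Ag⁺] ≈ 0.34 mol L⁻¹.
Ksp = [Ag⁺]^3[AsO₄³⁻] = (0.34)^3s
s = 1.4×10⁻²² / (0.34)^3 = 3.6×10⁻²¹
s = 3.6×10⁻²¹ mol L⁻¹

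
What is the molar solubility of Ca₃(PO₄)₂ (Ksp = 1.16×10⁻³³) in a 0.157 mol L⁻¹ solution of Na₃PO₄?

1.20×10⁻¹¹ M

Ca₃(PO₄)₂(s) ⇌ 3 Ca²⁺(aq) + 2 PO₄³⁻(aq)
PO₄³⁻ is already present at 0.157 mol L⁻¹. If s mol/L of Ca₃(PO₄)₂ dissolves, [Ca²⁺] = 3s while [PO₄³⁻] ≈ 0.157 mol L⁻¹.
Ksp = [Ca²⁺]^3[PO₄³⁻]^2 = (3s)^3(0.157)^2
(3s)^3 = 1.16×10⁻³³ / (0.157)^2 = 4.71×10⁻³²
s = 1.20×10⁻¹¹ mol L⁻¹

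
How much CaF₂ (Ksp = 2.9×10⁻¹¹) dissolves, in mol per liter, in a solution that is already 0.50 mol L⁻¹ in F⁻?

CaF₂(s) ⇌ Ca²⁺(aq) + 2 F⁻(aq)
Let s be the solubility of CaF₂ here. The common ion gives [F⁻] ≈ 0.50 mol L⁻¹, and [Ca²⁺] = s.
Ksp = [Ca²⁺][F⁻]^2 = s(0.50)^2
s = 2.9×10⁻¹¹ / (0.50)^2 = 1.2×10⁻¹⁰
s = 1.2×10⁻¹⁰ mol L⁻¹

1.2×10⁻¹⁰ M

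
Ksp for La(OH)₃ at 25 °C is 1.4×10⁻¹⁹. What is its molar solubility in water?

La(OH)₃(s) ⇌ La³⁺(aq) + 3 OH⁻(aq)
With molar solubility s: [La³⁺] = s, [OH⁻] = 3s.
Ksp = [La³⁺][OH⁻]^3 = s · (3s)^3 = 27s^4
27s^4 = 1.4×10⁻¹⁹  ⇒  s^4 = 5.2×10⁻²¹
Taking the 4th root, s = 8.5×10⁻⁶ M.

8.5×10⁻⁶ M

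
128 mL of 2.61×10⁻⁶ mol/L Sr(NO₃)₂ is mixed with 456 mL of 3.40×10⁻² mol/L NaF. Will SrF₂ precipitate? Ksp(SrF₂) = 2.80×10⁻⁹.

No

The combined volume is 584 mL.
[Sr²⁺] = (2.61×10⁻⁶)(128)/584 = 5.72×10⁻⁷ mol/L
[F⁻] = (3.40×10⁻²)(456)/584 = 2.65×10⁻² mol/L
Q = [Sr²⁺][F⁻]^2 = 4.03×10⁻¹⁰
Q < Ksp (4.03×10⁻¹⁰ vs 2.80×10⁻⁹); the solution remains unsaturated and no precipitate forms.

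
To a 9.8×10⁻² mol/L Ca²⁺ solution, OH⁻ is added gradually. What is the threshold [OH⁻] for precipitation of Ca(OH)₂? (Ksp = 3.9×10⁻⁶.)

6.3×10⁻³ M

Each salt precipitates once Q = Ksp for that salt.
Ca(OH)₂(s) ⇌ Ca²⁺(aq) + 2 OH⁻(aq)
Ksp = [Ca²⁺][OH⁻]^2 = [OH⁻]^2(9.8×10⁻²)
[OH⁻]^2 = 3.9×10⁻⁶ / (9.8×10⁻²) = 4.0×10⁻⁵
[OH⁻] = 6.3×10⁻³ mol/L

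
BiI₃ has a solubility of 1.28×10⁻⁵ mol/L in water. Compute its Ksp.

BiI₃(s) ⇌ Bi³⁺(aq) + 3 I⁻(aq)
Call the molar solubility s, so that [Bi³⁺] = s and [I⁻] = 3s.
Ksp = [Bi³⁺][I⁻]^3 = s · (3s)^3 = 27s^4
Ksp = 27 × (1.28×10⁻⁵)^4 = 7.25×10⁻¹⁹

Ksp = 7.25×10⁻¹⁹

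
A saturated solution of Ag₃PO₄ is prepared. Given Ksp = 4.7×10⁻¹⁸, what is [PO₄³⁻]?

2.0×10⁻⁵ M

Ag₃PO₄(s) ⇌ 3 Ag⁺(aq) + PO₄³⁻(aq)
For each mole of Ag₃PO₄ that dissolves per liter, [Ag⁺] = 3s and [PO₄³⁻] = s; let s denote this solubility.
Ksp = [Ag⁺]^3[PO₄³⁻] = (3s)^3 · s = 27s^4 = 4.7×10⁻¹⁸
s = 2.0×10⁻⁵ M
[PO₄³⁻] = s = 2.0×10⁻⁵ M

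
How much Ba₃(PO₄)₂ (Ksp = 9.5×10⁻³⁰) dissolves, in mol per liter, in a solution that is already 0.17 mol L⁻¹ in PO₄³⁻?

2.3×10⁻¹⁰ M

Ba₃(PO₄)₂(s) ⇌ 3 Ba²⁺(aq) + 2 PO₄³⁻(aq)
Let s be the solubility of Ba₃(PO₄)₂ here. The common ion gives [PO₄³⁻] ≈ 0.17 mol L⁻¹, and [Ba²⁺] = 3s.
Ksp = [Ba²⁺]^3[PO₄³⁻]^2 = (3s)^3(0.17)^2
(3s)^3 = 9.5×10⁻³⁰ / (0.17)^2 = 3.3×10⁻²⁸
s = 2.3×10⁻¹⁰ mol L⁻¹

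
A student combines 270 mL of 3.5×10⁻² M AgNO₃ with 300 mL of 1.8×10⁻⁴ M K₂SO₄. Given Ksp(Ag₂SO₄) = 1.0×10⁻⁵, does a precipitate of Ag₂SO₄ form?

No

Total volume after mixing = 270 + 300 = 570 mL.
[Ag⁺] = (3.5×10⁻²)(270)/570 = 1.7×10⁻² M
[SO₄²⁻] = (1.8×10⁻⁴)(300)/570 = 9.5×10⁻⁵ M
Q = [Ag⁺]^2[SO₄²⁻] = 2.6×10⁻⁸
Q = 2.6×10⁻⁸ < Ksp = 1.0×10⁻⁵, so the solution is unsaturated and no precipitate forms.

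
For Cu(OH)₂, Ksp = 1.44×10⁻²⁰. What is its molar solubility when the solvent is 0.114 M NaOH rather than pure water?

1.11×10⁻¹⁸ M

Cu(OH)₂(s) ⇌ Cu²⁺(aq) + 2 OH⁻(aq)
The solution already contains OH⁻ at 0.114 M. Let s be the molar solubility of Cu(OH)₂.
[OH⁻] ≈ 0.114 M (common ion dominates); [Cu²⁺] = s.
Ksp = [Cu²⁺][OH⁻]^2 = s(0.114)^2
s = 1.44×10⁻²⁰ / (0.114)^2 = 1.11×10⁻¹⁸
s = 1.11×10⁻¹⁸ M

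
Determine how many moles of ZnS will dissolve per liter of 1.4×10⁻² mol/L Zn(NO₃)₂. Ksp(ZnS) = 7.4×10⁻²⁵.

5.3×10⁻²³ M

ZnS(s) ⇌ Zn²⁺(aq) + S²⁻(aq)
Let s be the solubility of ZnS here. The common ion gives [Zn²⁺] ≈ 1.4×10⁻² mol/L, and [S²⁻] = s.
Ksp = [Zn²⁺][S²⁻] = (1.4×10⁻²)s
s = 7.4×10⁻²⁵ / (1.4×10⁻²) = 5.3×10⁻²³
s = 5.3×10⁻²³ mol/L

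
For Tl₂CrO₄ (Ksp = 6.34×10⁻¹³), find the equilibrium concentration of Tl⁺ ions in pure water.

1.08×10⁻⁴ M

Tl₂CrO₄(s) ⇌ 2 Tl⁺(aq) + CrO₄²⁻(aq)
Let s be the molar solubility. Then [Tl⁺] = 2s and [CrO₄²⁻] = s.
Ksp = [Tl⁺]^2[CrO₄²⁻] = (2s)^2 · s = 4s^3 = 6.34×10⁻¹³
s = 5.41×10⁻⁵ mol/L
[Tl⁺] = 2s = 1.08×10⁻⁴ mol/L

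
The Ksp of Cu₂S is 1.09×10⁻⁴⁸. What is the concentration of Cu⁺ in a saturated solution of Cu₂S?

Cu₂S(s) ⇌ 2 Cu⁺(aq) + S²⁻(aq)
Call the molar solubility s, so that [Cu⁺] = 2s and [S²⁻] = s.
Ksp = [Cu⁺]^2[S²⁻] = (2s)^2 · s = 4s^3 = 1.09×10⁻⁴⁸
s = 6.48×10⁻¹⁷ M
[Cu⁺] = 2s = 1.30×10⁻¹⁶ M

1.30×10⁻¹⁶ M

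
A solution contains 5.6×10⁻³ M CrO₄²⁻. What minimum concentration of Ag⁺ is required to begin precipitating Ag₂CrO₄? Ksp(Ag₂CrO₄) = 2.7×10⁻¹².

A salt starts to precipitate once the ion product Q reaches its Ksp.
Ag₂CrO₄(s) ⇌ 2 Ag⁺(aq) + CrO₄²⁻(aq)
Ksp = [Ag⁺]^2[CrO₄²⁻] = [Ag⁺]^2(5.6×10⁻³)
[Ag⁺]^2 = 2.7×10⁻¹² / (5.6×10⁻³) = 4.8×10⁻¹⁰
[Ag⁺] = 2.2×10⁻⁵ M

2.2×10⁻⁵ M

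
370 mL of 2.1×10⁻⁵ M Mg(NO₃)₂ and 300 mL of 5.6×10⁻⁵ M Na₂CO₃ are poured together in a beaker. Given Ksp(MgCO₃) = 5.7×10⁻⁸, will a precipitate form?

The combined volume is 670 mL.
[Mg²⁺] = (2.1×10⁻⁵)(370)/670 = 1.2×10⁻⁵ M
[CO₃²⁻] = (5.6×10⁻⁵)(300)/670 = 2.5×10⁻⁵ M
Q = [Mg²⁺][CO₃²⁻] = 2.9×10⁻¹⁰
Q = 2.9×10⁻¹⁰ < Ksp = 5.7×10⁻⁸, so the solution is unsaturated and no precipitate forms.

No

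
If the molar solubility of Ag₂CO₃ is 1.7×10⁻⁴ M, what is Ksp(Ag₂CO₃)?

Ag₂CO₃(s) ⇌ 2 Ag⁺(aq) + CO₃²⁻(aq)
If s mol/L of Ag₂CO₃ dissolves, [Ag⁺] = 2s and [CO₃²⁻] = s.
Ksp = [Ag⁺]^2[CO₃²⁻] = (2s)^2 · s = 4s^3
Ksp = 4 × (1.7×10⁻⁴)^3 = 2.0×10⁻¹¹

Ksp = 2.0×10⁻¹¹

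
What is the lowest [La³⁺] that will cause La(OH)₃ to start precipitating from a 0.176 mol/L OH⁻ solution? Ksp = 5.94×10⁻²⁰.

1.09×10⁻¹⁷ M

Precipitation of each salt begins when its ion product equals Ksp.
La(OH)₃(s) ⇌ La³⁺(aq) + 3 OH⁻(aq)
Ksp = [La³⁺][OH⁻]^3 = [La³⁺](0.176)^3
[La³⁺] = 5.94×10⁻²⁰ / (0.176)^3 = 1.09×10⁻¹⁷
[La³⁺] = 1.09×10⁻¹⁷ mol/L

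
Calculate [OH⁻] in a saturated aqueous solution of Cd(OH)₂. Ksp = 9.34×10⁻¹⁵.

Cd(OH)₂(s) ⇌ Cd²⁺(aq) + 2 OH⁻(aq)
For each mole of Cd(OH)₂ that dissolves per liter, [Cd²⁺] = s and [OH⁻] = 2s; let s denote this solubility.
Ksp = [Cd²⁺][OH⁻]^2 = s · (2s)^2 = 4s^3 = 9.34×10⁻¹⁵
s = 1.33×10⁻⁵ M
[OH⁻] = 2s = 2.65×10⁻⁵ M

2.65×10⁻⁵ M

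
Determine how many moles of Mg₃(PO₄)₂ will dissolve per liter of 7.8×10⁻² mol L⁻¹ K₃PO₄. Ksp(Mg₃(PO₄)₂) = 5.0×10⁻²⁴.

3.1×10⁻⁸ M

Mg₃(PO₄)₂(s) ⇌ 3 Mg²⁺(aq) + 2 PO₄³⁻(aq)
The solution already contains PO₄³⁻ at 7.8×10⁻² mol L⁻¹. Let s be the molar solubility of Mg₃(PO₄)₂.
[PO₄³⁻] ≈ 7.8×10⁻² mol L⁻¹ (common ion dominates); [Mg²⁺] = 3s.
Ksp = [Mg²⁺]^3[PO₄³⁻]^2 = (3s)^3(7.8×10⁻²)^2
(3s)^3 = 5.0×10⁻²⁴ / (7.8×10⁻²)^2 = 8.2×10⁻²²
s = 3.1×10⁻⁸ mol L⁻¹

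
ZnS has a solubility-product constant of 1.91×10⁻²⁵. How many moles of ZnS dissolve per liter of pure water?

4.37×10⁻¹³ M

ZnS(s) ⇌ Zn²⁺(aq) + S²⁻(aq)
With molar solubility s: [Zn²⁺] = s, [S²⁻] = s.
Ksp = [Zn²⁺][S²⁻] = s · s = s^2
s^2 = 1.91×10⁻²⁵
s = (1.91×10⁻²⁵)^(1/2) = 4.37×10⁻¹³ mol L⁻¹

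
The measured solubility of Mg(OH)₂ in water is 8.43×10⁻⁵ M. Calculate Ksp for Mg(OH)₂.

Mg(OH)₂(s) ⇌ Mg²⁺(aq) + 2 OH⁻(aq)
If s mol/L of Mg(OH)₂ dissolves, [Mg²⁺] = s and [OH⁻] = 2s.
Ksp = [Mg²⁺][OH⁻]^2 = s · (2s)^2 = 4s^3
Ksp = 4 × (8.43×10⁻⁵)^3 = 2.40×10⁻¹²

Ksp = 2.40×10⁻¹²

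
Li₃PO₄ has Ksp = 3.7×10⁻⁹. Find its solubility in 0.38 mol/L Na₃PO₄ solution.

Li₃PO₄(s) ⇌ 3 Li⁺(aq) + PO₄³⁻(aq)
The solution already contains PO₄³⁻ at 0.38 mol/L. Let s be the molar solubility of Li₃PO₄.
[PO₄³⁻] ≈ 0.38 mol/L (common ion dominates); [Li⁺] = 3s.
Ksp = [Li⁺]^3[PO₄³⁻] = (3s)^3(0.38)
(3s)^3 = 3.7×10⁻⁹ / (0.38) = 9.7×10⁻⁹
s = 7.1×10⁻⁴ mol/L

7.1×10⁻⁴ M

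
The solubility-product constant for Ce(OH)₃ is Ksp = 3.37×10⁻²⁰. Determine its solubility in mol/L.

5.94×10⁻⁶ M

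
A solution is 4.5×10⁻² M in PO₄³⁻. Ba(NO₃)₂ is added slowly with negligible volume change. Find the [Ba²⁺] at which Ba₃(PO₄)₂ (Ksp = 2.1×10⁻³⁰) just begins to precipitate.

The threshold for precipitation is Q = Ksp.
Ba₃(PO₄)₂(s) ⇌ 3 Ba²⁺(aq) + 2 PO₄³⁻(aq)
Ksp = [Ba²⁺]^3[PO₄³⁻]^2 = [Ba²⁺]^3(4.5×10⁻²)^2
[Ba²⁺]^3 = 2.1×10⁻³⁰ / (4.5×10⁻²)^2 = 1.0×10⁻²⁷
[Ba²⁺] = 1.0×10⁻⁹ M

1.0×10⁻⁹ M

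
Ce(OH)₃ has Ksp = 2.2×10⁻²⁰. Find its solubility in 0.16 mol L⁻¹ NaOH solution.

Ce(OH)₃(s) ⇌ Ce³⁺(aq) + 3 OH⁻(aq)
With OH⁻ already at 0.16 mol L⁻¹ and s small, take [OH⁻] ≈ 0.16 mol L⁻¹ and [Ce³⁺] = s.
Ksp = [Ce³⁺][OH⁻]^3 = s(0.16)^3
s = 2.2×10⁻²⁰ / (0.16)^3 = 5.4×10⁻¹⁸
s = 5.4×10⁻¹⁸ mol L⁻¹

5.4×10⁻¹⁸ M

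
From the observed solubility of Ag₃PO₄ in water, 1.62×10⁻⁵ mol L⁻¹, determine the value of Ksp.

Ksp = 1.86×10⁻¹⁸

Ag₃PO₄(s) ⇌ 3 Ag⁺(aq) + PO₄³⁻(aq)
With molar solubility s: [Ag⁺] = 3s, [PO₄³⁻] = s.
Ksp = [Ag⁺]^3[PO₄³⁻] = (3s)^3 · s = 27s^4
Ksp = 27 × (1.62×10⁻⁵)^4 = 1.86×10⁻¹⁸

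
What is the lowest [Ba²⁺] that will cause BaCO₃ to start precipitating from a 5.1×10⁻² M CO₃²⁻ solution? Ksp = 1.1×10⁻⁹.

The threshold for precipitation is Q = Ksp.
BaCO₃(s) ⇌ Ba²⁺(aq) + CO₃²⁻(aq)
Ksp = [Ba²⁺][CO₃²⁻] = [Ba²⁺](5.1×10⁻²)
[Ba²⁺] = 1.1×10⁻⁹ / (5.1×10⁻²) = 2.2×10⁻⁸
[Ba²⁺] = 2.2×10⁻⁸ M

2.2×10⁻⁸ M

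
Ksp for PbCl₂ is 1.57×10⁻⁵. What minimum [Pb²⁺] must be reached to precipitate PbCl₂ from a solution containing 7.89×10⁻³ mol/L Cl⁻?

0.252 M

The threshold for precipitation is Q = Ksp.
PbCl₂(s) ⇌ Pb²⁺(aq) + 2 Cl⁻(aq)
Ksp = [Pb²⁺][Cl⁻]^2 = [Pb²⁺](7.89×10⁻³)^2
[Pb²⁺] = 1.57×10⁻⁵ / (7.89×10⁻³)^2 = 0.252
[Pb²⁺] = 0.252 mol/L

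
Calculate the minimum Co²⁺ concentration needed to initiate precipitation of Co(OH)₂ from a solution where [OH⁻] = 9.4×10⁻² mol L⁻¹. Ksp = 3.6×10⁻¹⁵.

4.1×10⁻¹³ M

A salt starts to precipitate once the ion product Q reaches its Ksp.
Co(OH)₂(s) ⇌ Co²⁺(aq) + 2 OH⁻(aq)
Ksp = [Co²⁺][OH⁻]^2 = [Co²⁺](9.4×10⁻²)^2
[Co²⁺] = 3.6×10⁻¹⁵ / (9.4×10⁻²)^2 = 4.1×10⁻¹³
[Co²⁺] = 4.1×10⁻¹³ mol L⁻¹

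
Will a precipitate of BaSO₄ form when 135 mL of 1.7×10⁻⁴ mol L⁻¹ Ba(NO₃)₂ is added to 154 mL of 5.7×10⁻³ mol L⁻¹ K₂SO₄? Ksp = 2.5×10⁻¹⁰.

Yes

Total volume after mixing = 135 + 154 = 289 mL.
[Ba²⁺] = (1.7×10⁻⁴)(135)/289 = 7.9×10⁻⁵ mol L⁻¹
[SO₄²⁻] = (5.7×10⁻³)(154)/289 = 3.0×10⁻³ mol L⁻¹
Q = [Ba²⁺][SO₄²⁻] = 2.4×10⁻⁷
Q = 2.4×10⁻⁷ > Ksp = 2.5×10⁻¹⁰, so the solution is supersaturated and BaSO₄ precipitates.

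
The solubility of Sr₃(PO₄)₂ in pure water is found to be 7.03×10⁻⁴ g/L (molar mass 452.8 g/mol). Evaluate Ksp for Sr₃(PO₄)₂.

Ksp = 9.74×10⁻²⁸

Molar solubility s = (7.03×10⁻⁴ g/L) / (452.8 g/mol) = 1.5526×10⁻⁶ mol/L
Sr₃(PO₄)₂(s) ⇌ 3 Sr²⁺(aq) + 2 PO₄³⁻(aq)
For each mole of Sr₃(PO₄)₂ that dissolves per liter, [Sr²⁺] = 3s and [PO₄³⁻] = 2s; let s denote this solubility.
Ksp = [Sr²⁺]^3[PO₄³⁻]^2 = (3s)^3 · (2s)^2 = 108s^5
Ksp = 108 × (1.5526×10⁻⁶)^5 = 9.74×10⁻²⁸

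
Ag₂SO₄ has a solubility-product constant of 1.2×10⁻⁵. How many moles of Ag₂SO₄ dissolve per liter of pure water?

Ag₂SO₄(s) ⇌ 2 Ag⁺(aq) + SO₄²⁻(aq)
For each mole of Ag₂SO₄ that dissolves per liter, [Ag⁺] = 2s and [SO₄²⁻] = s; let s denote this solubility.
Ksp = [Ag⁺]^2[SO₄²⁻] = (2s)^2 · s = 4s^3
4s^3 = 1.2×10⁻⁵  ⇒  s^3 = 3.0×10⁻⁶
Taking the 3rd root, s = 1.4×10⁻² M.

1.4×10⁻² M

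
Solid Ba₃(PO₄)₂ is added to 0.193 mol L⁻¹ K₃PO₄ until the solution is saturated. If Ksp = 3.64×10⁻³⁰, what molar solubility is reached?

1.54×10⁻¹⁰ M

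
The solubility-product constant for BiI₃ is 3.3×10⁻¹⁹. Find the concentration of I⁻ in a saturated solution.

BiI₃(s) ⇌ Bi³⁺(aq) + 3 I⁻(aq)
Call the molar solubility s, so that [Bi³⁺] = s and [I⁻] = 3s.
Ksp = [Bi³⁺][I⁻]^3 = s · (3s)^3 = 27s^4 = 3.3×10⁻¹⁹
s = 1.1×10⁻⁵ M
[I⁻] = 3s = 3.2×10⁻⁵ M

3.2×10⁻⁵ M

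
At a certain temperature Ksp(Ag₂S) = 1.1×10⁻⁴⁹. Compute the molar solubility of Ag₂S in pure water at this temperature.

3.0×10⁻¹⁷ M

Ag₂S(s) ⇌ 2 Ag⁺(aq) + S²⁻(aq)
With molar solubility s: [Ag⁺] = 2s, [S²⁻] = s.
Ksp = [Ag⁺]^2[S²⁻] = (2s)^2 · s = 4s^3
4s^3 = 1.1×10⁻⁴⁹  ⇒  s^3 = 2.8×10⁻⁵⁰
Taking the 3rd root, s = 3.0×10⁻¹⁷ mol L⁻¹.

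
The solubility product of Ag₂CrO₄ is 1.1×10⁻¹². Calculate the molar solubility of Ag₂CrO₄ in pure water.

Ag₂CrO₄(s) ⇌ 2 Ag⁺(aq) + CrO₄²⁻(aq)
Call the molar solubility s, so that [Ag⁺] = 2s and [CrO₄²⁻] = s.
Ksp = [Ag⁺]^2[CrO₄²⁻] = (2s)^2 · s = 4s^3
4s^3 = 1.1×10⁻¹²  ⇒  s^3 = 2.8×10⁻¹³
Taking the 3rd root, s = 6.5×10⁻⁵ mol L⁻¹.

6.5×10⁻⁵ M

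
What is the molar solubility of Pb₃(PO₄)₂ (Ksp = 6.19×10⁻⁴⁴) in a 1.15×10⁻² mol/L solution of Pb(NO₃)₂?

1.01×10⁻¹⁹ M

Pb₃(PO₄)₂(s) ⇌ 3 Pb²⁺(aq) + 2 PO₄³⁻(aq)
Let s be the solubility of Pb₃(PO₄)₂ here. The common ion gives [Pb²⁺] ≈ 1.15×10⁻² mol/L, and [PO₄³⁻] = 2s.
Ksp = [Pb²⁺]^3[PO₄³⁻]^2 = (1.15×10⁻²)^3(2s)^2
(2s)^2 = 6.19×10⁻⁴⁴ / (1.15×10⁻²)^3 = 4.07×10⁻³⁸
s = 1.01×10⁻¹⁹ mol/L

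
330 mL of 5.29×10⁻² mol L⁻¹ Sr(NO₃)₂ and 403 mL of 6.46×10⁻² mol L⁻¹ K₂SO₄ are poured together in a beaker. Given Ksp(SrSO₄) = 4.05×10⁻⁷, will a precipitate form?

After mixing, V = 330 mL + 403 mL = 733 mL.
[Sr²⁺] = (5.29×10⁻²)(330)/733 = 2.38×10⁻² mol L⁻¹
[SO₄²⁻] = (6.46×10⁻²)(403)/733 = 3.55×10⁻² mol L⁻¹
Q = [Sr²⁺][SO₄²⁻] = 8.46×10⁻⁴
Q = 8.46×10⁻⁴ > Ksp = 4.05×10⁻⁷, so the solution is supersaturated and SrSO₄ precipitates.

Yes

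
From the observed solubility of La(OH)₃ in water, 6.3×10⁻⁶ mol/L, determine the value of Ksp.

Ksp = 4.3×10⁻²⁰

La(OH)₃(s) ⇌ La³⁺(aq) + 3 OH⁻(aq)
Call the molar solubility s, so that [La³⁺] = s and [OH⁻] = 3s.
Ksp = [La³⁺][OH⁻]^3 = s · (3s)^3 = 27s^4
Ksp = 27 × (6.3×10⁻⁶)^4 = 4.3×10⁻²⁰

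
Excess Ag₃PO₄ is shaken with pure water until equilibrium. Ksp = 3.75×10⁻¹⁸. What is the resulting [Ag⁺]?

Ag₃PO₄(s) ⇌ 3 Ag⁺(aq) + PO₄³⁻(aq)
Call the molar solubility s, so that [Ag⁺] = 3s and [PO₄³⁻] = s.
Ksp = [Ag⁺]^3[PO₄³⁻] = (3s)^3 · s = 27s^4 = 3.75×10⁻¹⁸
s = 1.93×10⁻⁵ mol/L
[Ag⁺] = 3s = 5.79×10⁻⁵ mol/L

5.79×10⁻⁵ M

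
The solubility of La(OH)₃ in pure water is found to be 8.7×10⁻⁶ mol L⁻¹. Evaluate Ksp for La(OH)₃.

La(OH)₃(s) ⇌ La³⁺(aq) + 3 OH⁻(aq)
Let s be the molar solubility. Then [La³⁺] = s and [OH⁻] = 3s.
Ksp = [La³⁺][OH⁻]^3 = s · (3s)^3 = 27s^4
Ksp = 27 × (8.7×10⁻⁶)^4 = 1.5×10⁻¹⁹

Ksp = 1.5×10⁻¹⁹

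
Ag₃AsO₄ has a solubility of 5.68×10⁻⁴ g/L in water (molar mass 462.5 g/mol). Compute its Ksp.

Ksp = 6.14×10⁻²³

Convert to molarity: s = 5.68×10⁻⁴ / 462.5 = 1.2281×10⁻⁶ mol/L
Ag₃AsO₄(s) ⇌ 3 Ag⁺(aq) + AsO₄³⁻(aq)
Let s be the molar solubility. Then [Ag⁺] = 3s and [AsO₄³⁻] = s.
Ksp = [Ag⁺]^3[AsO₄³⁻] = (3s)^3 · s = 27s^4
Ksp = 27 × (1.2281×10⁻⁶)^4 = 6.14×10⁻²³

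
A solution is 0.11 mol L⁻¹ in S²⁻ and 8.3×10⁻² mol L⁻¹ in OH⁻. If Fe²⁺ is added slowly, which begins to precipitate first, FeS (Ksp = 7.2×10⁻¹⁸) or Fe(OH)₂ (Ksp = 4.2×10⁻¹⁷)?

FeS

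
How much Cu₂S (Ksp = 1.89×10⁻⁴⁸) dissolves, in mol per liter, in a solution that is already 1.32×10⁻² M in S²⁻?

5.98×10⁻²⁴ M

Cu₂S(s) ⇌ 2 Cu⁺(aq) + S²⁻(aq)
Let s be the solubility of Cu₂S here. The common ion gives [S²⁻] ≈ 1.32×10⁻² M, and [Cu⁺] = 2s.
Ksp = [Cu⁺]^2[S²⁻] = (2s)^2(1.32×10⁻²)
(2s)^2 = 1.89×10⁻⁴⁸ / (1.32×10⁻²) = 1.43×10⁻⁴⁶
s = 5.98×10⁻²⁴ M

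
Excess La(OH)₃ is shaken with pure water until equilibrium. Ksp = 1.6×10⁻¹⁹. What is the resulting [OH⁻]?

2.6×10⁻⁵ M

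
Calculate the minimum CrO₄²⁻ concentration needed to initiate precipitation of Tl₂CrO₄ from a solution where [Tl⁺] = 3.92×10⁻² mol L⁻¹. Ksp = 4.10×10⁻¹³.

The threshold for precipitation is Q = Ksp.
Tl₂CrO₄(s) ⇌ 2 Tl⁺(aq) + CrO₄²⁻(aq)
Ksp = [Tl⁺]^2[CrO₄²⁻] = [CrO₄²⁻](3.92×10⁻²)^2
[CrO₄²⁻] = 4.10×10⁻¹³ / (3.92×10⁻²)^2 = 2.67×10⁻¹⁰
[CrO₄²⁻] = 2.67×10⁻¹⁰ mol L⁻¹

2.67×10⁻¹⁰ M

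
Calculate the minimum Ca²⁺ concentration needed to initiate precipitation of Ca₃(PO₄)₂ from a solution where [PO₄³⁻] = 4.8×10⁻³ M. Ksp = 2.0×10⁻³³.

4.4×10⁻¹⁰ M

A salt starts to precipitate once the ion product Q reaches its Ksp.
Ca₃(PO₄)₂(s) ⇌ 3 Ca²⁺(aq) + 2 PO₄³⁻(aq)
Ksp = [Ca²⁺]^3[PO₄³⁻]^2 = [Ca²⁺]^3(4.8×10⁻³)^2
[Ca²⁺]^3 = 2.0×10⁻³³ / (4.8×10⁻³)^2 = 8.7×10⁻²⁹
[Ca²⁺] = 4.4×10⁻¹⁰ M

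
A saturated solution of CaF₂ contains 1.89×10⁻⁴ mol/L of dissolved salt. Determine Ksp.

Ksp = 2.70×10⁻¹¹

CaF₂(s) ⇌ Ca²⁺(aq) + 2 F⁻(aq)
With molar solubility s: [Ca²⁺] = s, [F⁻] = 2s.
Ksp = [Ca²⁺][F⁻]^2 = s · (2s)^2 = 4s^3
Ksp = 4 × (1.89×10⁻⁴)^3 = 2.70×10⁻¹¹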